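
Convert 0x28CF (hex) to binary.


Each hex digit → 4 binary bits:
  2 = 0010
  8 = 1000
  C = 1100
  F = 1111
Concatenate: 0010 1000 1100 1111
= 0010100011001111


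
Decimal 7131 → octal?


Divide by 8 repeatedly:
7131 ÷ 8 = 891 remainder 3
891 ÷ 8 = 111 remainder 3
111 ÷ 8 = 13 remainder 7
13 ÷ 8 = 1 remainder 5
1 ÷ 8 = 0 remainder 1
Reading remainders bottom-up:
= 0o15733


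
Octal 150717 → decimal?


Positional values:
Position 0: 7 × 8^0 = 7
Position 1: 1 × 8^1 = 8
Position 2: 7 × 8^2 = 448
Position 3: 0 × 8^3 = 0
Position 4: 5 × 8^4 = 20480
Position 5: 1 × 8^5 = 32768
Sum = 7 + 8 + 448 + 0 + 20480 + 32768
= 53711


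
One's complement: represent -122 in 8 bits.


Original: 01111010
Invert all bits:
  bit 0: 0 → 1
  bit 1: 1 → 0
  bit 2: 1 → 0
  bit 3: 1 → 0
  bit 4: 1 → 0
  bit 5: 0 → 1
  bit 6: 1 → 0
  bit 7: 0 → 1
= 10000101


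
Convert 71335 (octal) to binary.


Each octal digit → 3 binary bits:
  7 = 111
  1 = 001
  3 = 011
  3 = 011
  5 = 101
Concatenate: 111 001 011 011 101
= 111001011011101


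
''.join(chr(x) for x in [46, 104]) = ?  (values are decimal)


Codes (decimal): 46 104
Per-code ASCII lookup:
  46  (special character) → '.'
  104  (range 97-122: lowercase, 104 - 97 = 7) → 'h'
= '.h'


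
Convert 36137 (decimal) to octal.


Divide by 8 repeatedly:
36137 ÷ 8 = 4517 remainder 1
4517 ÷ 8 = 564 remainder 5
564 ÷ 8 = 70 remainder 4
70 ÷ 8 = 8 remainder 6
8 ÷ 8 = 1 remainder 0
1 ÷ 8 = 0 remainder 1
Reading remainders bottom-up:
= 0o106451


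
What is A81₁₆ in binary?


Each hex digit → 4 binary bits:
  A = 1010
  8 = 1000
  1 = 0001
Concatenate: 1010 1000 0001
= 101010000001


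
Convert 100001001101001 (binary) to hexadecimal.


Group into 4-bit nibbles: 0100001001101001
  0100 = 4
  0010 = 2
  0110 = 6
  1001 = 9
= 0x4269


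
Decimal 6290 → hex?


Divide by 16 repeatedly:
6290 ÷ 16 = 393 remainder 2 (2)
393 ÷ 16 = 24 remainder 9 (9)
24 ÷ 16 = 1 remainder 8 (8)
1 ÷ 16 = 0 remainder 1 (1)
Reading remainders bottom-up:
= 0x1892


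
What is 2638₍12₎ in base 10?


Positional values (base 12):
  8 × 12^0 = 8 × 1 = 8
  3 × 12^1 = 3 × 12 = 36
  6 × 12^2 = 6 × 144 = 864
  2 × 12^3 = 2 × 1728 = 3456
Sum = 8 + 36 + 864 + 3456
= 4364


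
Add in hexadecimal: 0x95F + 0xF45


Align and add column by column (LSB to MSB, each column mod 16 with carry):
  095F
+ 0F45
  ----
  col 0: F(15) + 5(5) + 0 (carry in) = 20 → 4(4), carry out 1
  col 1: 5(5) + 4(4) + 1 (carry in) = 10 → A(10), carry out 0
  col 2: 9(9) + F(15) + 0 (carry in) = 24 → 8(8), carry out 1
  col 3: 0(0) + 0(0) + 1 (carry in) = 1 → 1(1), carry out 0
Reading digits MSB→LSB: 18A4
Strip leading zeros: 18A4
= 0x18A4


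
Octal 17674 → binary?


Each octal digit → 3 binary bits:
  1 = 001
  7 = 111
  6 = 110
  7 = 111
  4 = 100
Concatenate: 001 111 110 111 100
= 001111110111100


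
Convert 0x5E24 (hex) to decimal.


Positional values:
Position 0: 4 × 16^0 = 4 × 1 = 4
Position 1: 2 × 16^1 = 2 × 16 = 32
Position 2: E × 16^2 = 14 × 256 = 3584
Position 3: 5 × 16^3 = 5 × 4096 = 20480
Sum = 4 + 32 + 3584 + 20480
= 24100


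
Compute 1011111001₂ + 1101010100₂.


Align and add column by column (LSB to MSB, carry propagating):
  01011111001
+ 01101010100
  -----------
  col 0: 1 + 0 + 0 (carry in) = 1 → bit 1, carry out 0
  col 1: 0 + 0 + 0 (carry in) = 0 → bit 0, carry out 0
  col 2: 0 + 1 + 0 (carry in) = 1 → bit 1, carry out 0
  col 3: 1 + 0 + 0 (carry in) = 1 → bit 1, carry out 0
  col 4: 1 + 1 + 0 (carry in) = 2 → bit 0, carry out 1
  col 5: 1 + 0 + 1 (carry in) = 2 → bit 0, carry out 1
  col 6: 1 + 1 + 1 (carry in) = 3 → bit 1, carry out 1
  col 7: 1 + 0 + 1 (carry in) = 2 → bit 0, carry out 1
  col 8: 0 + 1 + 1 (carry in) = 2 → bit 0, carry out 1
  col 9: 1 + 1 + 1 (carry in) = 3 → bit 1, carry out 1
  col 10: 0 + 0 + 1 (carry in) = 1 → bit 1, carry out 0
Reading bits MSB→LSB: 11001001101
Strip leading zeros: 11001001101
= 11001001101


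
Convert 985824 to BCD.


Each digit → 4-bit binary:
  9 → 1001
  8 → 1000
  5 → 0101
  8 → 1000
  2 → 0010
  4 → 0100
= 1001 1000 0101 1000 0010 0100


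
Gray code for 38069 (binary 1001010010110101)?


Binary: 1001010010110101
Gray code: G = B XOR (B >> 1)
B >> 1 = 0100101001011010
1001010010110101 XOR 0100101001011010:
  1 XOR 0 = 1
  0 XOR 1 = 1
  0 XOR 0 = 0
  1 XOR 0 = 1
  0 XOR 1 = 1
  1 XOR 0 = 1
  0 XOR 1 = 1
  0 XOR 0 = 0
  1 XOR 0 = 1
  0 XOR 1 = 1
  1 XOR 0 = 1
  1 XOR 1 = 0
  0 XOR 1 = 1
  1 XOR 0 = 1
  0 XOR 1 = 1
  1 XOR 0 = 1
= 1101111011101111


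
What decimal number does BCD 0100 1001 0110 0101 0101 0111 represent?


Each 4-bit group → digit:
  0100 → 4
  1001 → 9
  0110 → 6
  0101 → 5
  0101 → 5
  0111 → 7
= 496557


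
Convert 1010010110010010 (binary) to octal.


Group into 3-bit groups: 001010010110010010
  001 = 1
  010 = 2
  010 = 2
  110 = 6
  010 = 2
  010 = 2
= 0o122622


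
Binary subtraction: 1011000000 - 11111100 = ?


Align and subtract column by column (LSB to MSB, borrowing when needed):
  1011000000
- 0011111100
  ----------
  col 0: (0 - 0 borrow-in) - 0 → 0 - 0 = 0, borrow out 0
  col 1: (0 - 0 borrow-in) - 0 → 0 - 0 = 0, borrow out 0
  col 2: (0 - 0 borrow-in) - 1 → borrow from next column: (0+2) - 1 = 1, borrow out 1
  col 3: (0 - 1 borrow-in) - 1 → borrow from next column: (-1+2) - 1 = 0, borrow out 1
  col 4: (0 - 1 borrow-in) - 1 → borrow from next column: (-1+2) - 1 = 0, borrow out 1
  col 5: (0 - 1 borrow-in) - 1 → borrow from next column: (-1+2) - 1 = 0, borrow out 1
  col 6: (1 - 1 borrow-in) - 1 → borrow from next column: (0+2) - 1 = 1, borrow out 1
  col 7: (1 - 1 borrow-in) - 1 → borrow from next column: (0+2) - 1 = 1, borrow out 1
  col 8: (0 - 1 borrow-in) - 0 → borrow from next column: (-1+2) - 0 = 1, borrow out 1
  col 9: (1 - 1 borrow-in) - 0 → 0 - 0 = 0, borrow out 0
Reading bits MSB→LSB: 0111000100
Strip leading zeros: 111000100
= 111000100


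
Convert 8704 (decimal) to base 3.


Divide by 3 repeatedly:
8704 ÷ 3 = 2901 remainder 1
2901 ÷ 3 = 967 remainder 0
967 ÷ 3 = 322 remainder 1
322 ÷ 3 = 107 remainder 1
107 ÷ 3 = 35 remainder 2
35 ÷ 3 = 11 remainder 2
11 ÷ 3 = 3 remainder 2
3 ÷ 3 = 1 remainder 0
1 ÷ 3 = 0 remainder 1
Reading remainders bottom-up:
= 102221101


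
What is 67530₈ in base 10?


Positional values:
Position 0: 0 × 8^0 = 0
Position 1: 3 × 8^1 = 24
Position 2: 5 × 8^2 = 320
Position 3: 7 × 8^3 = 3584
Position 4: 6 × 8^4 = 24576
Sum = 0 + 24 + 320 + 3584 + 24576
= 28504


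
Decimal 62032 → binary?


Divide by 2 repeatedly:
62032 ÷ 2 = 31016 remainder 0
31016 ÷ 2 = 15508 remainder 0
15508 ÷ 2 = 7754 remainder 0
7754 ÷ 2 = 3877 remainder 0
3877 ÷ 2 = 1938 remainder 1
1938 ÷ 2 = 969 remainder 0
969 ÷ 2 = 484 remainder 1
484 ÷ 2 = 242 remainder 0
242 ÷ 2 = 121 remainder 0
121 ÷ 2 = 60 remainder 1
60 ÷ 2 = 30 remainder 0
30 ÷ 2 = 15 remainder 0
15 ÷ 2 = 7 remainder 1
7 ÷ 2 = 3 remainder 1
3 ÷ 2 = 1 remainder 1
1 ÷ 2 = 0 remainder 1
Reading remainders bottom-up:
= 1111001001010000


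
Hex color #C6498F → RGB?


Hex: #C6498F
R = C6₁₆ = 198
G = 49₁₆ = 73
B = 8F₁₆ = 143
= RGB(198, 73, 143)


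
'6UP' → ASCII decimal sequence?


String: '6UP'  (3 characters)
Per-character ASCII lookup:
  '6': digits start at 48: '6' = 48 + 6 = 54
  'U': uppercase starts at 65: 'U' = 65 + 20 = 85
  'P': uppercase starts at 65: 'P' = 65 + 15 = 80
= 54 85 80


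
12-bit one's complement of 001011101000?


Original: 001011101000
Invert all bits:
  bit 0: 0 → 1
  bit 1: 0 → 1
  bit 2: 1 → 0
  bit 3: 0 → 1
  bit 4: 1 → 0
  bit 5: 1 → 0
  bit 6: 1 → 0
  bit 7: 0 → 1
  bit 8: 1 → 0
  bit 9: 0 → 1
  bit 10: 0 → 1
  bit 11: 0 → 1
= 110100010111


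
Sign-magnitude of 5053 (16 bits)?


Sign bit: 0 (positive)
Magnitude: 5053 = 001001110111101
= 0001001110111101


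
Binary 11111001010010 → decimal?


Positional values:
Bit 1: 1 × 2^1 = 2
Bit 4: 1 × 2^4 = 16
Bit 6: 1 × 2^6 = 64
Bit 9: 1 × 2^9 = 512
Bit 10: 1 × 2^10 = 1024
Bit 11: 1 × 2^11 = 2048
Bit 12: 1 × 2^12 = 4096
Bit 13: 1 × 2^13 = 8192
Sum = 2 + 16 + 64 + 512 + 1024 + 2048 + 4096 + 8192
= 15954


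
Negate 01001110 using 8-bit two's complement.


Original: 01001110
Step 1 - Invert all bits: 10110001
Step 2 - Add 1: 10110001 + 1
= 10110010 (represents -78)


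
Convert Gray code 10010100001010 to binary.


Gray code: 10010100001010
MSB stays the same: 1
Each subsequent bit = prev_binary XOR current_gray:
  B[1] = 1 XOR 0 = 1
  B[2] = 1 XOR 0 = 1
  B[3] = 1 XOR 1 = 0
  B[4] = 0 XOR 0 = 0
  B[5] = 0 XOR 1 = 1
  B[6] = 1 XOR 0 = 1
  B[7] = 1 XOR 0 = 1
  B[8] = 1 XOR 0 = 1
  B[9] = 1 XOR 0 = 1
  B[10] = 1 XOR 1 = 0
  B[11] = 0 XOR 0 = 0
  B[12] = 0 XOR 1 = 1
  B[13] = 1 XOR 0 = 1
= 11100111110011 (14835 decimal)


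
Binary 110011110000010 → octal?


Group into 3-bit groups: 110011110000010
  110 = 6
  011 = 3
  110 = 6
  000 = 0
  010 = 2
= 0o63602


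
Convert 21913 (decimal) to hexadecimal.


Divide by 16 repeatedly:
21913 ÷ 16 = 1369 remainder 9 (9)
1369 ÷ 16 = 85 remainder 9 (9)
85 ÷ 16 = 5 remainder 5 (5)
5 ÷ 16 = 0 remainder 5 (5)
Reading remainders bottom-up:
= 0x5599


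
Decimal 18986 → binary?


Divide by 2 repeatedly:
18986 ÷ 2 = 9493 remainder 0
9493 ÷ 2 = 4746 remainder 1
4746 ÷ 2 = 2373 remainder 0
2373 ÷ 2 = 1186 remainder 1
1186 ÷ 2 = 593 remainder 0
593 ÷ 2 = 296 remainder 1
296 ÷ 2 = 148 remainder 0
148 ÷ 2 = 74 remainder 0
74 ÷ 2 = 37 remainder 0
37 ÷ 2 = 18 remainder 1
18 ÷ 2 = 9 remainder 0
9 ÷ 2 = 4 remainder 1
4 ÷ 2 = 2 remainder 0
2 ÷ 2 = 1 remainder 0
1 ÷ 2 = 0 remainder 1
Reading remainders bottom-up:
= 100101000101010


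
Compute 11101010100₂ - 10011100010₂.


Align and subtract column by column (LSB to MSB, borrowing when needed):
  11101010100
- 10011100010
  -----------
  col 0: (0 - 0 borrow-in) - 0 → 0 - 0 = 0, borrow out 0
  col 1: (0 - 0 borrow-in) - 1 → borrow from next column: (0+2) - 1 = 1, borrow out 1
  col 2: (1 - 1 borrow-in) - 0 → 0 - 0 = 0, borrow out 0
  col 3: (0 - 0 borrow-in) - 0 → 0 - 0 = 0, borrow out 0
  col 4: (1 - 0 borrow-in) - 0 → 1 - 0 = 1, borrow out 0
  col 5: (0 - 0 borrow-in) - 1 → borrow from next column: (0+2) - 1 = 1, borrow out 1
  col 6: (1 - 1 borrow-in) - 1 → borrow from next column: (0+2) - 1 = 1, borrow out 1
  col 7: (0 - 1 borrow-in) - 1 → borrow from next column: (-1+2) - 1 = 0, borrow out 1
  col 8: (1 - 1 borrow-in) - 0 → 0 - 0 = 0, borrow out 0
  col 9: (1 - 0 borrow-in) - 0 → 1 - 0 = 1, borrow out 0
  col 10: (1 - 0 borrow-in) - 1 → 1 - 1 = 0, borrow out 0
Reading bits MSB→LSB: 01001110010
Strip leading zeros: 1001110010
= 1001110010


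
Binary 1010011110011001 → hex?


Group into 4-bit nibbles: 1010011110011001
  1010 = A
  0111 = 7
  1001 = 9
  1001 = 9
= 0xA799


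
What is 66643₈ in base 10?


Positional values:
Position 0: 3 × 8^0 = 3
Position 1: 4 × 8^1 = 32
Position 2: 6 × 8^2 = 384
Position 3: 6 × 8^3 = 3072
Position 4: 6 × 8^4 = 24576
Sum = 3 + 32 + 384 + 3072 + 24576
= 28067


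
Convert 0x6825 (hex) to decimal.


Positional values:
Position 0: 5 × 16^0 = 5 × 1 = 5
Position 1: 2 × 16^1 = 2 × 16 = 32
Position 2: 8 × 16^2 = 8 × 256 = 2048
Position 3: 6 × 16^3 = 6 × 4096 = 24576
Sum = 5 + 32 + 2048 + 24576
= 26661


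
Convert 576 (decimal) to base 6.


Divide by 6 repeatedly:
576 ÷ 6 = 96 remainder 0
96 ÷ 6 = 16 remainder 0
16 ÷ 6 = 2 remainder 4
2 ÷ 6 = 0 remainder 2
Reading remainders bottom-up:
= 2400


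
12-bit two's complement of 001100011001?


Original: 001100011001
Step 1 - Invert all bits: 110011100110
Step 2 - Add 1: 110011100110 + 1
= 110011100111 (represents -793)


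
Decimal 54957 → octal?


Divide by 8 repeatedly:
54957 ÷ 8 = 6869 remainder 5
6869 ÷ 8 = 858 remainder 5
858 ÷ 8 = 107 remainder 2
107 ÷ 8 = 13 remainder 3
13 ÷ 8 = 1 remainder 5
1 ÷ 8 = 0 remainder 1
Reading remainders bottom-up:
= 0o153255


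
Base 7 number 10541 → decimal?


Positional values (base 7):
  1 × 7^0 = 1 × 1 = 1
  4 × 7^1 = 4 × 7 = 28
  5 × 7^2 = 5 × 49 = 245
  0 × 7^3 = 0 × 343 = 0
  1 × 7^4 = 1 × 2401 = 2401
Sum = 1 + 28 + 245 + 0 + 2401
= 2675


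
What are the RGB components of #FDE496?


Hex: #FDE496
R = FD₁₆ = 253
G = E4₁₆ = 228
B = 96₁₆ = 150
= RGB(253, 228, 150)


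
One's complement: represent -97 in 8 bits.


Original: 01100001
Invert all bits:
  bit 0: 0 → 1
  bit 1: 1 → 0
  bit 2: 1 → 0
  bit 3: 0 → 1
  bit 4: 0 → 1
  bit 5: 0 → 1
  bit 6: 0 → 1
  bit 7: 1 → 0
= 10011110


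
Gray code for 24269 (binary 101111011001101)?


Binary: 101111011001101
Gray code: G = B XOR (B >> 1)
B >> 1 = 010111101100110
101111011001101 XOR 010111101100110:
  1 XOR 0 = 1
  0 XOR 1 = 1
  1 XOR 0 = 1
  1 XOR 1 = 0
  1 XOR 1 = 0
  1 XOR 1 = 0
  0 XOR 1 = 1
  1 XOR 0 = 1
  1 XOR 1 = 0
  0 XOR 1 = 1
  0 XOR 0 = 0
  1 XOR 0 = 1
  1 XOR 1 = 0
  0 XOR 1 = 1
  1 XOR 0 = 1
= 111000110101011


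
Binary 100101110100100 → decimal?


Positional values:
Bit 2: 1 × 2^2 = 4
Bit 5: 1 × 2^5 = 32
Bit 7: 1 × 2^7 = 128
Bit 8: 1 × 2^8 = 256
Bit 9: 1 × 2^9 = 512
Bit 11: 1 × 2^11 = 2048
Bit 14: 1 × 2^14 = 16384
Sum = 4 + 32 + 128 + 256 + 512 + 2048 + 16384
= 19364


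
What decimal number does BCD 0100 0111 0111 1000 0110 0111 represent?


Each 4-bit group → digit:
  0100 → 4
  0111 → 7
  0111 → 7
  1000 → 8
  0110 → 6
  0111 → 7
= 477867


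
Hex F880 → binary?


Each hex digit → 4 binary bits:
  F = 1111
  8 = 1000
  8 = 1000
  0 = 0000
Concatenate: 1111 1000 1000 0000
= 1111100010000000


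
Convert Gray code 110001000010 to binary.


Gray code: 110001000010
MSB stays the same: 1
Each subsequent bit = prev_binary XOR current_gray:
  B[1] = 1 XOR 1 = 0
  B[2] = 0 XOR 0 = 0
  B[3] = 0 XOR 0 = 0
  B[4] = 0 XOR 0 = 0
  B[5] = 0 XOR 1 = 1
  B[6] = 1 XOR 0 = 1
  B[7] = 1 XOR 0 = 1
  B[8] = 1 XOR 0 = 1
  B[9] = 1 XOR 0 = 1
  B[10] = 1 XOR 1 = 0
  B[11] = 0 XOR 0 = 0
= 100001111100 (2172 decimal)


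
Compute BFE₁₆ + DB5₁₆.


Align and add column by column (LSB to MSB, each column mod 16 with carry):
  0BFE
+ 0DB5
  ----
  col 0: E(14) + 5(5) + 0 (carry in) = 19 → 3(3), carry out 1
  col 1: F(15) + B(11) + 1 (carry in) = 27 → B(11), carry out 1
  col 2: B(11) + D(13) + 1 (carry in) = 25 → 9(9), carry out 1
  col 3: 0(0) + 0(0) + 1 (carry in) = 1 → 1(1), carry out 0
Reading digits MSB→LSB: 19B3
Strip leading zeros: 19B3
= 0x19B3


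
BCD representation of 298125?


Each digit → 4-bit binary:
  2 → 0010
  9 → 1001
  8 → 1000
  1 → 0001
  2 → 0010
  5 → 0101
= 0010 1001 1000 0001 0010 0101


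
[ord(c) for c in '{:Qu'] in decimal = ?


String: '{:Qu'  (4 characters)
Per-character ASCII lookup:
  '{': special character: '{' = 123
  ':': special character: ':' = 58
  'Q': uppercase starts at 65: 'Q' = 65 + 16 = 81
  'u': lowercase starts at 97: 'u' = 97 + 20 = 117
= 123 58 81 117


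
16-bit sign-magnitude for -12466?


Sign bit: 1 (negative)
Magnitude: 12466 = 011000010110010
= 1011000010110010


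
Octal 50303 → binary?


Each octal digit → 3 binary bits:
  5 = 101
  0 = 000
  3 = 011
  0 = 000
  3 = 011
Concatenate: 101 000 011 000 011
= 101000011000011


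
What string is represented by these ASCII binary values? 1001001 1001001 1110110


Codes (binary): 1001001 1001001 1110110
Per-code ASCII lookup:
  1001001 = 73  (range 65-90: uppercase, 73 - 65 = 8) → 'I'
  1001001 = 73  (range 65-90: uppercase, 73 - 65 = 8) → 'I'
  1110110 = 118  (range 97-122: lowercase, 118 - 97 = 21) → 'v'
= 'IIv'


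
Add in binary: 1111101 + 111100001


Align and add column by column (LSB to MSB, carry propagating):
  0001111101
+ 0111100001
  ----------
  col 0: 1 + 1 + 0 (carry in) = 2 → bit 0, carry out 1
  col 1: 0 + 0 + 1 (carry in) = 1 → bit 1, carry out 0
  col 2: 1 + 0 + 0 (carry in) = 1 → bit 1, carry out 0
  col 3: 1 + 0 + 0 (carry in) = 1 → bit 1, carry out 0
  col 4: 1 + 0 + 0 (carry in) = 1 → bit 1, carry out 0
  col 5: 1 + 1 + 0 (carry in) = 2 → bit 0, carry out 1
  col 6: 1 + 1 + 1 (carry in) = 3 → bit 1, carry out 1
  col 7: 0 + 1 + 1 (carry in) = 2 → bit 0, carry out 1
  col 8: 0 + 1 + 1 (carry in) = 2 → bit 0, carry out 1
  col 9: 0 + 0 + 1 (carry in) = 1 → bit 1, carry out 0
Reading bits MSB→LSB: 1001011110
Strip leading zeros: 1001011110
= 1001011110


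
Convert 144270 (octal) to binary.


Each octal digit → 3 binary bits:
  1 = 001
  4 = 100
  4 = 100
  2 = 010
  7 = 111
  0 = 000
Concatenate: 001 100 100 010 111 000
= 001100100010111000


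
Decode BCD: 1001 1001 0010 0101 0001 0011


Each 4-bit group → digit:
  1001 → 9
  1001 → 9
  0010 → 2
  0101 → 5
  0001 → 1
  0011 → 3
= 992513


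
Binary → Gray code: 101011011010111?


Binary: 101011011010111
Gray code: G = B XOR (B >> 1)
B >> 1 = 010101101101011
101011011010111 XOR 010101101101011:
  1 XOR 0 = 1
  0 XOR 1 = 1
  1 XOR 0 = 1
  0 XOR 1 = 1
  1 XOR 0 = 1
  1 XOR 1 = 0
  0 XOR 1 = 1
  1 XOR 0 = 1
  1 XOR 1 = 0
  0 XOR 1 = 1
  1 XOR 0 = 1
  0 XOR 1 = 1
  1 XOR 0 = 1
  1 XOR 1 = 0
  1 XOR 1 = 0
= 111110110111100


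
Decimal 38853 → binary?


Divide by 2 repeatedly:
38853 ÷ 2 = 19426 remainder 1
19426 ÷ 2 = 9713 remainder 0
9713 ÷ 2 = 4856 remainder 1
4856 ÷ 2 = 2428 remainder 0
2428 ÷ 2 = 1214 remainder 0
1214 ÷ 2 = 607 remainder 0
607 ÷ 2 = 303 remainder 1
303 ÷ 2 = 151 remainder 1
151 ÷ 2 = 75 remainder 1
75 ÷ 2 = 37 remainder 1
37 ÷ 2 = 18 remainder 1
18 ÷ 2 = 9 remainder 0
9 ÷ 2 = 4 remainder 1
4 ÷ 2 = 2 remainder 0
2 ÷ 2 = 1 remainder 0
1 ÷ 2 = 0 remainder 1
Reading remainders bottom-up:
= 1001011111000101


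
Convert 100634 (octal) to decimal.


Positional values:
Position 0: 4 × 8^0 = 4
Position 1: 3 × 8^1 = 24
Position 2: 6 × 8^2 = 384
Position 3: 0 × 8^3 = 0
Position 4: 0 × 8^4 = 0
Position 5: 1 × 8^5 = 32768
Sum = 4 + 24 + 384 + 0 + 0 + 32768
= 33180


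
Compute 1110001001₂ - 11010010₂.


Align and subtract column by column (LSB to MSB, borrowing when needed):
  1110001001
- 0011010010
  ----------
  col 0: (1 - 0 borrow-in) - 0 → 1 - 0 = 1, borrow out 0
  col 1: (0 - 0 borrow-in) - 1 → borrow from next column: (0+2) - 1 = 1, borrow out 1
  col 2: (0 - 1 borrow-in) - 0 → borrow from next column: (-1+2) - 0 = 1, borrow out 1
  col 3: (1 - 1 borrow-in) - 0 → 0 - 0 = 0, borrow out 0
  col 4: (0 - 0 borrow-in) - 1 → borrow from next column: (0+2) - 1 = 1, borrow out 1
  col 5: (0 - 1 borrow-in) - 0 → borrow from next column: (-1+2) - 0 = 1, borrow out 1
  col 6: (0 - 1 borrow-in) - 1 → borrow from next column: (-1+2) - 1 = 0, borrow out 1
  col 7: (1 - 1 borrow-in) - 1 → borrow from next column: (0+2) - 1 = 1, borrow out 1
  col 8: (1 - 1 borrow-in) - 0 → 0 - 0 = 0, borrow out 0
  col 9: (1 - 0 borrow-in) - 0 → 1 - 0 = 1, borrow out 0
Reading bits MSB→LSB: 1010110111
Strip leading zeros: 1010110111
= 1010110111


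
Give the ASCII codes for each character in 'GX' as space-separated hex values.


String: 'GX'  (2 characters)
Per-character ASCII lookup:
  'G': uppercase starts at 65: 'G' = 65 + 6 = 71 → 0x47
  'X': uppercase starts at 65: 'X' = 65 + 23 = 88 → 0x58
= 0x47 0x58


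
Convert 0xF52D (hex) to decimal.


Positional values:
Position 0: D × 16^0 = 13 × 1 = 13
Position 1: 2 × 16^1 = 2 × 16 = 32
Position 2: 5 × 16^2 = 5 × 256 = 1280
Position 3: F × 16^3 = 15 × 4096 = 61440
Sum = 13 + 32 + 1280 + 61440
= 62765


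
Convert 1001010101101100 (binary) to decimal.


Positional values:
Bit 2: 1 × 2^2 = 4
Bit 3: 1 × 2^3 = 8
Bit 5: 1 × 2^5 = 32
Bit 6: 1 × 2^6 = 64
Bit 8: 1 × 2^8 = 256
Bit 10: 1 × 2^10 = 1024
Bit 12: 1 × 2^12 = 4096
Bit 15: 1 × 2^15 = 32768
Sum = 4 + 8 + 32 + 64 + 256 + 1024 + 4096 + 32768
= 38252


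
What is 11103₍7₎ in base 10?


Positional values (base 7):
  3 × 7^0 = 3 × 1 = 3
  0 × 7^1 = 0 × 7 = 0
  1 × 7^2 = 1 × 49 = 49
  1 × 7^3 = 1 × 343 = 343
  1 × 7^4 = 1 × 2401 = 2401
Sum = 3 + 0 + 49 + 343 + 2401
= 2796


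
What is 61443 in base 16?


Divide by 16 repeatedly:
61443 ÷ 16 = 3840 remainder 3 (3)
3840 ÷ 16 = 240 remainder 0 (0)
240 ÷ 16 = 15 remainder 0 (0)
15 ÷ 16 = 0 remainder 15 (F)
Reading remainders bottom-up:
= 0xF003


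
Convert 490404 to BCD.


Each digit → 4-bit binary:
  4 → 0100
  9 → 1001
  0 → 0000
  4 → 0100
  0 → 0000
  4 → 0100
= 0100 1001 0000 0100 0000 0100


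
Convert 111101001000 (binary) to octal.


Group into 3-bit groups: 111101001000
  111 = 7
  101 = 5
  001 = 1
  000 = 0
= 0o7510


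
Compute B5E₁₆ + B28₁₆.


Align and add column by column (LSB to MSB, each column mod 16 with carry):
  0B5E
+ 0B28
  ----
  col 0: E(14) + 8(8) + 0 (carry in) = 22 → 6(6), carry out 1
  col 1: 5(5) + 2(2) + 1 (carry in) = 8 → 8(8), carry out 0
  col 2: B(11) + B(11) + 0 (carry in) = 22 → 6(6), carry out 1
  col 3: 0(0) + 0(0) + 1 (carry in) = 1 → 1(1), carry out 0
Reading digits MSB→LSB: 1686
Strip leading zeros: 1686
= 0x1686


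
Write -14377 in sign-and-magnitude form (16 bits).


Sign bit: 1 (negative)
Magnitude: 14377 = 011100000101001
= 1011100000101001


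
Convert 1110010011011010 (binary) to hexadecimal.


Group into 4-bit nibbles: 1110010011011010
  1110 = E
  0100 = 4
  1101 = D
  1010 = A
= 0xE4DA


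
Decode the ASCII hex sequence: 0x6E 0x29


Codes (hex): 0x6E 0x29
Per-code ASCII lookup:
  0x6E = 110  (range 97-122: lowercase, 110 - 97 = 13) → 'n'
  0x29 = 41  (special character) → ')'
= 'n)'


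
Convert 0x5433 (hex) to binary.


Each hex digit → 4 binary bits:
  5 = 0101
  4 = 0100
  3 = 0011
  3 = 0011
Concatenate: 0101 0100 0011 0011
= 0101010000110011


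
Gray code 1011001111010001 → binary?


Gray code: 1011001111010001
MSB stays the same: 1
Each subsequent bit = prev_binary XOR current_gray:
  B[1] = 1 XOR 0 = 1
  B[2] = 1 XOR 1 = 0
  B[3] = 0 XOR 1 = 1
  B[4] = 1 XOR 0 = 1
  B[5] = 1 XOR 0 = 1
  B[6] = 1 XOR 1 = 0
  B[7] = 0 XOR 1 = 1
  B[8] = 1 XOR 1 = 0
  B[9] = 0 XOR 1 = 1
  B[10] = 1 XOR 0 = 1
  B[11] = 1 XOR 1 = 0
  B[12] = 0 XOR 0 = 0
  B[13] = 0 XOR 0 = 0
  B[14] = 0 XOR 0 = 0
  B[15] = 0 XOR 1 = 1
= 1101110101100001 (56673 decimal)


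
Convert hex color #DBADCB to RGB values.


Hex: #DBADCB
R = DB₁₆ = 219
G = AD₁₆ = 173
B = CB₁₆ = 203
= RGB(219, 173, 203)


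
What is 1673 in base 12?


Divide by 12 repeatedly:
1673 ÷ 12 = 139 remainder 5
139 ÷ 12 = 11 remainder 7
11 ÷ 12 = 0 remainder 11
Reading remainders bottom-up:
= B75


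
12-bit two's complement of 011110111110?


Original: 011110111110
Step 1 - Invert all bits: 100001000001
Step 2 - Add 1: 100001000001 + 1
= 100001000010 (represents -1982)


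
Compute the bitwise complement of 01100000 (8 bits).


Original: 01100000
Invert all bits:
  bit 0: 0 → 1
  bit 1: 1 → 0
  bit 2: 1 → 0
  bit 3: 0 → 1
  bit 4: 0 → 1
  bit 5: 0 → 1
  bit 6: 0 → 1
  bit 7: 0 → 1
= 10011111


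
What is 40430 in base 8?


Divide by 8 repeatedly:
40430 ÷ 8 = 5053 remainder 6
5053 ÷ 8 = 631 remainder 5
631 ÷ 8 = 78 remainder 7
78 ÷ 8 = 9 remainder 6
9 ÷ 8 = 1 remainder 1
1 ÷ 8 = 0 remainder 1
Reading remainders bottom-up:
= 0o116756


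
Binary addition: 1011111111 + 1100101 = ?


Align and add column by column (LSB to MSB, carry propagating):
  01011111111
+ 00001100101
  -----------
  col 0: 1 + 1 + 0 (carry in) = 2 → bit 0, carry out 1
  col 1: 1 + 0 + 1 (carry in) = 2 → bit 0, carry out 1
  col 2: 1 + 1 + 1 (carry in) = 3 → bit 1, carry out 1
  col 3: 1 + 0 + 1 (carry in) = 2 → bit 0, carry out 1
  col 4: 1 + 0 + 1 (carry in) = 2 → bit 0, carry out 1
  col 5: 1 + 1 + 1 (carry in) = 3 → bit 1, carry out 1
  col 6: 1 + 1 + 1 (carry in) = 3 → bit 1, carry out 1
  col 7: 1 + 0 + 1 (carry in) = 2 → bit 0, carry out 1
  col 8: 0 + 0 + 1 (carry in) = 1 → bit 1, carry out 0
  col 9: 1 + 0 + 0 (carry in) = 1 → bit 1, carry out 0
  col 10: 0 + 0 + 0 (carry in) = 0 → bit 0, carry out 0
Reading bits MSB→LSB: 01101100100
Strip leading zeros: 1101100100
= 1101100100


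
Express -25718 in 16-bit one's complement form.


Original: 0110010001110110
Invert all bits:
  bit 0: 0 → 1
  bit 1: 1 → 0
  bit 2: 1 → 0
  bit 3: 0 → 1
  bit 4: 0 → 1
  bit 5: 1 → 0
  bit 6: 0 → 1
  bit 7: 0 → 1
  bit 8: 0 → 1
  bit 9: 1 → 0
  bit 10: 1 → 0
  bit 11: 1 → 0
  bit 12: 0 → 1
  bit 13: 1 → 0
  bit 14: 1 → 0
  bit 15: 0 → 1
= 1001101110001001


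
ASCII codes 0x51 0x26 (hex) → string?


Codes (hex): 0x51 0x26
Per-code ASCII lookup:
  0x51 = 81  (range 65-90: uppercase, 81 - 65 = 16) → 'Q'
  0x26 = 38  (special character) → '&'
= 'Q&'


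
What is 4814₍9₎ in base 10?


Positional values (base 9):
  4 × 9^0 = 4 × 1 = 4
  1 × 9^1 = 1 × 9 = 9
  8 × 9^2 = 8 × 81 = 648
  4 × 9^3 = 4 × 729 = 2916
Sum = 4 + 9 + 648 + 2916
= 3577


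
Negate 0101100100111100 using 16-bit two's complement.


Original: 0101100100111100
Step 1 - Invert all bits: 1010011011000011
Step 2 - Add 1: 1010011011000011 + 1
= 1010011011000100 (represents -22844)


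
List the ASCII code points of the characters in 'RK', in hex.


String: 'RK'  (2 characters)
Per-character ASCII lookup:
  'R': uppercase starts at 65: 'R' = 65 + 17 = 82 → 0x52
  'K': uppercase starts at 65: 'K' = 65 + 10 = 75 → 0x4B
= 0x52 0x4B


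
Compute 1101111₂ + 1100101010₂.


Align and add column by column (LSB to MSB, carry propagating):
  00001101111
+ 01100101010
  -----------
  col 0: 1 + 0 + 0 (carry in) = 1 → bit 1, carry out 0
  col 1: 1 + 1 + 0 (carry in) = 2 → bit 0, carry out 1
  col 2: 1 + 0 + 1 (carry in) = 2 → bit 0, carry out 1
  col 3: 1 + 1 + 1 (carry in) = 3 → bit 1, carry out 1
  col 4: 0 + 0 + 1 (carry in) = 1 → bit 1, carry out 0
  col 5: 1 + 1 + 0 (carry in) = 2 → bit 0, carry out 1
  col 6: 1 + 0 + 1 (carry in) = 2 → bit 0, carry out 1
  col 7: 0 + 0 + 1 (carry in) = 1 → bit 1, carry out 0
  col 8: 0 + 1 + 0 (carry in) = 1 → bit 1, carry out 0
  col 9: 0 + 1 + 0 (carry in) = 1 → bit 1, carry out 0
  col 10: 0 + 0 + 0 (carry in) = 0 → bit 0, carry out 0
Reading bits MSB→LSB: 01110011001
Strip leading zeros: 1110011001
= 1110011001


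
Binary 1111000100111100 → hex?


Group into 4-bit nibbles: 1111000100111100
  1111 = F
  0001 = 1
  0011 = 3
  1100 = C
= 0xF13C


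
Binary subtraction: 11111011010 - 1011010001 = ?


Align and subtract column by column (LSB to MSB, borrowing when needed):
  11111011010
- 01011010001
  -----------
  col 0: (0 - 0 borrow-in) - 1 → borrow from next column: (0+2) - 1 = 1, borrow out 1
  col 1: (1 - 1 borrow-in) - 0 → 0 - 0 = 0, borrow out 0
  col 2: (0 - 0 borrow-in) - 0 → 0 - 0 = 0, borrow out 0
  col 3: (1 - 0 borrow-in) - 0 → 1 - 0 = 1, borrow out 0
  col 4: (1 - 0 borrow-in) - 1 → 1 - 1 = 0, borrow out 0
  col 5: (0 - 0 borrow-in) - 0 → 0 - 0 = 0, borrow out 0
  col 6: (1 - 0 borrow-in) - 1 → 1 - 1 = 0, borrow out 0
  col 7: (1 - 0 borrow-in) - 1 → 1 - 1 = 0, borrow out 0
  col 8: (1 - 0 borrow-in) - 0 → 1 - 0 = 1, borrow out 0
  col 9: (1 - 0 borrow-in) - 1 → 1 - 1 = 0, borrow out 0
  col 10: (1 - 0 borrow-in) - 0 → 1 - 0 = 1, borrow out 0
Reading bits MSB→LSB: 10100001001
Strip leading zeros: 10100001001
= 10100001001


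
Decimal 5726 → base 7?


Divide by 7 repeatedly:
5726 ÷ 7 = 818 remainder 0
818 ÷ 7 = 116 remainder 6
116 ÷ 7 = 16 remainder 4
16 ÷ 7 = 2 remainder 2
2 ÷ 7 = 0 remainder 2
Reading remainders bottom-up:
= 22460


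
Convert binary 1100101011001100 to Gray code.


Binary: 1100101011001100
Gray code: G = B XOR (B >> 1)
B >> 1 = 0110010101100110
1100101011001100 XOR 0110010101100110:
  1 XOR 0 = 1
  1 XOR 1 = 0
  0 XOR 1 = 1
  0 XOR 0 = 0
  1 XOR 0 = 1
  0 XOR 1 = 1
  1 XOR 0 = 1
  0 XOR 1 = 1
  1 XOR 0 = 1
  1 XOR 1 = 0
  0 XOR 1 = 1
  0 XOR 0 = 0
  1 XOR 0 = 1
  1 XOR 1 = 0
  0 XOR 1 = 1
  0 XOR 0 = 0
= 1010111110101010


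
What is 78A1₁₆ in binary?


Each hex digit → 4 binary bits:
  7 = 0111
  8 = 1000
  A = 1010
  1 = 0001
Concatenate: 0111 1000 1010 0001
= 0111100010100001


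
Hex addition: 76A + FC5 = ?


Align and add column by column (LSB to MSB, each column mod 16 with carry):
  076A
+ 0FC5
  ----
  col 0: A(10) + 5(5) + 0 (carry in) = 15 → F(15), carry out 0
  col 1: 6(6) + C(12) + 0 (carry in) = 18 → 2(2), carry out 1
  col 2: 7(7) + F(15) + 1 (carry in) = 23 → 7(7), carry out 1
  col 3: 0(0) + 0(0) + 1 (carry in) = 1 → 1(1), carry out 0
Reading digits MSB→LSB: 172F
Strip leading zeros: 172F
= 0x172F


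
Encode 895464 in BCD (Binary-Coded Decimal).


Each digit → 4-bit binary:
  8 → 1000
  9 → 1001
  5 → 0101
  4 → 0100
  6 → 0110
  4 → 0100
= 1000 1001 0101 0100 0110 0100


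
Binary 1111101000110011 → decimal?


Positional values:
Bit 0: 1 × 2^0 = 1
Bit 1: 1 × 2^1 = 2
Bit 4: 1 × 2^4 = 16
Bit 5: 1 × 2^5 = 32
Bit 9: 1 × 2^9 = 512
Bit 11: 1 × 2^11 = 2048
Bit 12: 1 × 2^12 = 4096
Bit 13: 1 × 2^13 = 8192
Bit 14: 1 × 2^14 = 16384
Bit 15: 1 × 2^15 = 32768
Sum = 1 + 2 + 16 + 32 + 512 + 2048 + 4096 + 8192 + 16384 + 32768
= 64051


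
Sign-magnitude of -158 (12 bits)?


Sign bit: 1 (negative)
Magnitude: 158 = 00010011110
= 100010011110


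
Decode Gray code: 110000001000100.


Gray code: 110000001000100
MSB stays the same: 1
Each subsequent bit = prev_binary XOR current_gray:
  B[1] = 1 XOR 1 = 0
  B[2] = 0 XOR 0 = 0
  B[3] = 0 XOR 0 = 0
  B[4] = 0 XOR 0 = 0
  B[5] = 0 XOR 0 = 0
  B[6] = 0 XOR 0 = 0
  B[7] = 0 XOR 0 = 0
  B[8] = 0 XOR 1 = 1
  B[9] = 1 XOR 0 = 1
  B[10] = 1 XOR 0 = 1
  B[11] = 1 XOR 0 = 1
  B[12] = 1 XOR 1 = 0
  B[13] = 0 XOR 0 = 0
  B[14] = 0 XOR 0 = 0
= 100000001111000 (16504 decimal)


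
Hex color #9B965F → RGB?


Hex: #9B965F
R = 9B₁₆ = 155
G = 96₁₆ = 150
B = 5F₁₆ = 95
= RGB(155, 150, 95)


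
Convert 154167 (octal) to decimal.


Positional values:
Position 0: 7 × 8^0 = 7
Position 1: 6 × 8^1 = 48
Position 2: 1 × 8^2 = 64
Position 3: 4 × 8^3 = 2048
Position 4: 5 × 8^4 = 20480
Position 5: 1 × 8^5 = 32768
Sum = 7 + 48 + 64 + 2048 + 20480 + 32768
= 55415


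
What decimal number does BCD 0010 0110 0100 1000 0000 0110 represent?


Each 4-bit group → digit:
  0010 → 2
  0110 → 6
  0100 → 4
  1000 → 8
  0000 → 0
  0110 → 6
= 264806


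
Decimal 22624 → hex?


Divide by 16 repeatedly:
22624 ÷ 16 = 1414 remainder 0 (0)
1414 ÷ 16 = 88 remainder 6 (6)
88 ÷ 16 = 5 remainder 8 (8)
5 ÷ 16 = 0 remainder 5 (5)
Reading remainders bottom-up:
= 0x5860


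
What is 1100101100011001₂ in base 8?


Group into 3-bit groups: 001100101100011001
  001 = 1
  100 = 4
  101 = 5
  100 = 4
  011 = 3
  001 = 1
= 0o145431


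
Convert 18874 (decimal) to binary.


Divide by 2 repeatedly:
18874 ÷ 2 = 9437 remainder 0
9437 ÷ 2 = 4718 remainder 1
4718 ÷ 2 = 2359 remainder 0
2359 ÷ 2 = 1179 remainder 1
1179 ÷ 2 = 589 remainder 1
589 ÷ 2 = 294 remainder 1
294 ÷ 2 = 147 remainder 0
147 ÷ 2 = 73 remainder 1
73 ÷ 2 = 36 remainder 1
36 ÷ 2 = 18 remainder 0
18 ÷ 2 = 9 remainder 0
9 ÷ 2 = 4 remainder 1
4 ÷ 2 = 2 remainder 0
2 ÷ 2 = 1 remainder 0
1 ÷ 2 = 0 remainder 1
Reading remainders bottom-up:
= 100100110111010


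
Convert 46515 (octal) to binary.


Each octal digit → 3 binary bits:
  4 = 100
  6 = 110
  5 = 101
  1 = 001
  5 = 101
Concatenate: 100 110 101 001 101
= 100110101001101


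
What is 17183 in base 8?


Divide by 8 repeatedly:
17183 ÷ 8 = 2147 remainder 7
2147 ÷ 8 = 268 remainder 3
268 ÷ 8 = 33 remainder 4
33 ÷ 8 = 4 remainder 1
4 ÷ 8 = 0 remainder 4
Reading remainders bottom-up:
= 0o41437


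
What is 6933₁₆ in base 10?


Positional values:
Position 0: 3 × 16^0 = 3 × 1 = 3
Position 1: 3 × 16^1 = 3 × 16 = 48
Position 2: 9 × 16^2 = 9 × 256 = 2304
Position 3: 6 × 16^3 = 6 × 4096 = 24576
Sum = 3 + 48 + 2304 + 24576
= 26931


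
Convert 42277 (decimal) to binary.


Divide by 2 repeatedly:
42277 ÷ 2 = 21138 remainder 1
21138 ÷ 2 = 10569 remainder 0
10569 ÷ 2 = 5284 remainder 1
5284 ÷ 2 = 2642 remainder 0
2642 ÷ 2 = 1321 remainder 0
1321 ÷ 2 = 660 remainder 1
660 ÷ 2 = 330 remainder 0
330 ÷ 2 = 165 remainder 0
165 ÷ 2 = 82 remainder 1
82 ÷ 2 = 41 remainder 0
41 ÷ 2 = 20 remainder 1
20 ÷ 2 = 10 remainder 0
10 ÷ 2 = 5 remainder 0
5 ÷ 2 = 2 remainder 1
2 ÷ 2 = 1 remainder 0
1 ÷ 2 = 0 remainder 1
Reading remainders bottom-up:
= 1010010100100101


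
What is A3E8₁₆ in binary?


Each hex digit → 4 binary bits:
  A = 1010
  3 = 0011
  E = 1110
  8 = 1000
Concatenate: 1010 0011 1110 1000
= 1010001111101000


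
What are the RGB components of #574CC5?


Hex: #574CC5
R = 57₁₆ = 87
G = 4C₁₆ = 76
B = C5₁₆ = 197
= RGB(87, 76, 197)


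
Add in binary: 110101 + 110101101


Align and add column by column (LSB to MSB, carry propagating):
  0000110101
+ 0110101101
  ----------
  col 0: 1 + 1 + 0 (carry in) = 2 → bit 0, carry out 1
  col 1: 0 + 0 + 1 (carry in) = 1 → bit 1, carry out 0
  col 2: 1 + 1 + 0 (carry in) = 2 → bit 0, carry out 1
  col 3: 0 + 1 + 1 (carry in) = 2 → bit 0, carry out 1
  col 4: 1 + 0 + 1 (carry in) = 2 → bit 0, carry out 1
  col 5: 1 + 1 + 1 (carry in) = 3 → bit 1, carry out 1
  col 6: 0 + 0 + 1 (carry in) = 1 → bit 1, carry out 0
  col 7: 0 + 1 + 0 (carry in) = 1 → bit 1, carry out 0
  col 8: 0 + 1 + 0 (carry in) = 1 → bit 1, carry out 0
  col 9: 0 + 0 + 0 (carry in) = 0 → bit 0, carry out 0
Reading bits MSB→LSB: 0111100010
Strip leading zeros: 111100010
= 111100010


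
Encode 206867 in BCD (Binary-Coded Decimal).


Each digit → 4-bit binary:
  2 → 0010
  0 → 0000
  6 → 0110
  8 → 1000
  6 → 0110
  7 → 0111
= 0010 0000 0110 1000 0110 0111


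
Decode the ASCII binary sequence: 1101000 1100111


Codes (binary): 1101000 1100111
Per-code ASCII lookup:
  1101000 = 104  (range 97-122: lowercase, 104 - 97 = 7) → 'h'
  1100111 = 103  (range 97-122: lowercase, 103 - 97 = 6) → 'g'
= 'hg'


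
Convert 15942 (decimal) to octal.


Divide by 8 repeatedly:
15942 ÷ 8 = 1992 remainder 6
1992 ÷ 8 = 249 remainder 0
249 ÷ 8 = 31 remainder 1
31 ÷ 8 = 3 remainder 7
3 ÷ 8 = 0 remainder 3
Reading remainders bottom-up:
= 0o37106


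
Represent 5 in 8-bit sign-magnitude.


Sign bit: 0 (positive)
Magnitude: 5 = 0000101
= 00000101


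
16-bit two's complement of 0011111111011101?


Original: 0011111111011101
Step 1 - Invert all bits: 1100000000100010
Step 2 - Add 1: 1100000000100010 + 1
= 1100000000100011 (represents -16349)


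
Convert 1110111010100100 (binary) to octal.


Group into 3-bit groups: 001110111010100100
  001 = 1
  110 = 6
  111 = 7
  010 = 2
  100 = 4
  100 = 4
= 0o167244


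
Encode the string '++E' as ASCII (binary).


String: '++E'  (3 characters)
Per-character ASCII lookup:
  '+': special character: '+' = 43 → 101011
  '+': special character: '+' = 43 → 101011
  'E': uppercase starts at 65: 'E' = 65 + 4 = 69 → 1000101
= 101011 101011 1000101


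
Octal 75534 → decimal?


Positional values:
Position 0: 4 × 8^0 = 4
Position 1: 3 × 8^1 = 24
Position 2: 5 × 8^2 = 320
Position 3: 5 × 8^3 = 2560
Position 4: 7 × 8^4 = 28672
Sum = 4 + 24 + 320 + 2560 + 28672
= 31580


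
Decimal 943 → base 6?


Divide by 6 repeatedly:
943 ÷ 6 = 157 remainder 1
157 ÷ 6 = 26 remainder 1
26 ÷ 6 = 4 remainder 2
4 ÷ 6 = 0 remainder 4
Reading remainders bottom-up:
= 4211


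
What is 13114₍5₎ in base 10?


Positional values (base 5):
  4 × 5^0 = 4 × 1 = 4
  1 × 5^1 = 1 × 5 = 5
  1 × 5^2 = 1 × 25 = 25
  3 × 5^3 = 3 × 125 = 375
  1 × 5^4 = 1 × 625 = 625
Sum = 4 + 5 + 25 + 375 + 625
= 1034


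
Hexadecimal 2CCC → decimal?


Positional values:
Position 0: C × 16^0 = 12 × 1 = 12
Position 1: C × 16^1 = 12 × 16 = 192
Position 2: C × 16^2 = 12 × 256 = 3072
Position 3: 2 × 16^3 = 2 × 4096 = 8192
Sum = 12 + 192 + 3072 + 8192
= 11468


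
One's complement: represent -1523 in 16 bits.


Original: 0000010111110011
Invert all bits:
  bit 0: 0 → 1
  bit 1: 0 → 1
  bit 2: 0 → 1
  bit 3: 0 → 1
  bit 4: 0 → 1
  bit 5: 1 → 0
  bit 6: 0 → 1
  bit 7: 1 → 0
  bit 8: 1 → 0
  bit 9: 1 → 0
  bit 10: 1 → 0
  bit 11: 1 → 0
  bit 12: 0 → 1
  bit 13: 0 → 1
  bit 14: 1 → 0
  bit 15: 1 → 0
= 1111101000001100


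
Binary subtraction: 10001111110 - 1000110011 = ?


Align and subtract column by column (LSB to MSB, borrowing when needed):
  10001111110
- 01000110011
  -----------
  col 0: (0 - 0 borrow-in) - 1 → borrow from next column: (0+2) - 1 = 1, borrow out 1
  col 1: (1 - 1 borrow-in) - 1 → borrow from next column: (0+2) - 1 = 1, borrow out 1
  col 2: (1 - 1 borrow-in) - 0 → 0 - 0 = 0, borrow out 0
  col 3: (1 - 0 borrow-in) - 0 → 1 - 0 = 1, borrow out 0
  col 4: (1 - 0 borrow-in) - 1 → 1 - 1 = 0, borrow out 0
  col 5: (1 - 0 borrow-in) - 1 → 1 - 1 = 0, borrow out 0
  col 6: (1 - 0 borrow-in) - 0 → 1 - 0 = 1, borrow out 0
  col 7: (0 - 0 borrow-in) - 0 → 0 - 0 = 0, borrow out 0
  col 8: (0 - 0 borrow-in) - 0 → 0 - 0 = 0, borrow out 0
  col 9: (0 - 0 borrow-in) - 1 → borrow from next column: (0+2) - 1 = 1, borrow out 1
  col 10: (1 - 1 borrow-in) - 0 → 0 - 0 = 0, borrow out 0
Reading bits MSB→LSB: 01001001011
Strip leading zeros: 1001001011
= 1001001011


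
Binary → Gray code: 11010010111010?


Binary: 11010010111010
Gray code: G = B XOR (B >> 1)
B >> 1 = 01101001011101
11010010111010 XOR 01101001011101:
  1 XOR 0 = 1
  1 XOR 1 = 0
  0 XOR 1 = 1
  1 XOR 0 = 1
  0 XOR 1 = 1
  0 XOR 0 = 0
  1 XOR 0 = 1
  0 XOR 1 = 1
  1 XOR 0 = 1
  1 XOR 1 = 0
  1 XOR 1 = 0
  0 XOR 1 = 1
  1 XOR 0 = 1
  0 XOR 1 = 1
= 10111011100111


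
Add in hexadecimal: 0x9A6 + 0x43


Align and add column by column (LSB to MSB, each column mod 16 with carry):
  09A6
+ 0043
  ----
  col 0: 6(6) + 3(3) + 0 (carry in) = 9 → 9(9), carry out 0
  col 1: A(10) + 4(4) + 0 (carry in) = 14 → E(14), carry out 0
  col 2: 9(9) + 0(0) + 0 (carry in) = 9 → 9(9), carry out 0
  col 3: 0(0) + 0(0) + 0 (carry in) = 0 → 0(0), carry out 0
Reading digits MSB→LSB: 09E9
Strip leading zeros: 9E9
= 0x9E9


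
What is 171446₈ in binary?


Each octal digit → 3 binary bits:
  1 = 001
  7 = 111
  1 = 001
  4 = 100
  4 = 100
  6 = 110
Concatenate: 001 111 001 100 100 110
= 001111001100100110


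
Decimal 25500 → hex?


Divide by 16 repeatedly:
25500 ÷ 16 = 1593 remainder 12 (C)
1593 ÷ 16 = 99 remainder 9 (9)
99 ÷ 16 = 6 remainder 3 (3)
6 ÷ 16 = 0 remainder 6 (6)
Reading remainders bottom-up:
= 0x639C


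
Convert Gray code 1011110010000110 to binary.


Gray code: 1011110010000110
MSB stays the same: 1
Each subsequent bit = prev_binary XOR current_gray:
  B[1] = 1 XOR 0 = 1
  B[2] = 1 XOR 1 = 0
  B[3] = 0 XOR 1 = 1
  B[4] = 1 XOR 1 = 0
  B[5] = 0 XOR 1 = 1
  B[6] = 1 XOR 0 = 1
  B[7] = 1 XOR 0 = 1
  B[8] = 1 XOR 1 = 0
  B[9] = 0 XOR 0 = 0
  B[10] = 0 XOR 0 = 0
  B[11] = 0 XOR 0 = 0
  B[12] = 0 XOR 0 = 0
  B[13] = 0 XOR 1 = 1
  B[14] = 1 XOR 1 = 0
  B[15] = 0 XOR 0 = 0
= 1101011100000100 (55044 decimal)


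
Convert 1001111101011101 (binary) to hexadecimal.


Group into 4-bit nibbles: 1001111101011101
  1001 = 9
  1111 = F
  0101 = 5
  1101 = D
= 0x9F5D


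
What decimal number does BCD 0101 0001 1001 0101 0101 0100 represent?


Each 4-bit group → digit:
  0101 → 5
  0001 → 1
  1001 → 9
  0101 → 5
  0101 → 5
  0100 → 4
= 519554


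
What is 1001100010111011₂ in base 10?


Positional values:
Bit 0: 1 × 2^0 = 1
Bit 1: 1 × 2^1 = 2
Bit 3: 1 × 2^3 = 8
Bit 4: 1 × 2^4 = 16
Bit 5: 1 × 2^5 = 32
Bit 7: 1 × 2^7 = 128
Bit 11: 1 × 2^11 = 2048
Bit 12: 1 × 2^12 = 4096
Bit 15: 1 × 2^15 = 32768
Sum = 1 + 2 + 8 + 16 + 32 + 128 + 2048 + 4096 + 32768
= 39099
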